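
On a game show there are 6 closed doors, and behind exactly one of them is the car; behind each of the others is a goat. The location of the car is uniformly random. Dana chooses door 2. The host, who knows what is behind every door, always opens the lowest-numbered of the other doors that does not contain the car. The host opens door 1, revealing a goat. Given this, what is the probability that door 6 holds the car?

1/5

Apply Bayes' rule, conditioning on where the car actually is.
If it is behind door 1 (prior 1/6): the host opened door 1, so this case is ruled out; weight (1/6)·0 = 0.
If it is behind any of doors 2, 3, 4, 5, and 6 (prior 1/6 each): door 1 is the lowest-numbered option available, probability 1; weight (1/6)·1 = 1/6 each.
The weights sum to 5/6.
So P(the car behind door 6 | the host opened door 1) = (1/6) / (5/6) = 1/5.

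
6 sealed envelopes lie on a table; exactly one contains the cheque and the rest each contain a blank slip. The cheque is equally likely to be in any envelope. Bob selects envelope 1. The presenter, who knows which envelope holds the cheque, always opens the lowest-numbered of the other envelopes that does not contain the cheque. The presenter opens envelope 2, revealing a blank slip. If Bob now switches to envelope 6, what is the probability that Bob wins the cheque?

Consider each possible location of the cheque in turn.
If it is in any of envelopes 1, 3, 4, 5, and 6 (prior 1/6 each): envelope 2 is the lowest-numbered option available, probability 1; weight (1/6)·1 = 1/6 each.
If it is in envelope 2 (prior 1/6): the presenter opened envelope 2, so this case is ruled out; weight (1/6)·0 = 0.
The weights sum to 5/6.
So P(the cheque in envelope 6 | the presenter opened envelope 2) = (1/6) / (5/6) = 1/5.

1/5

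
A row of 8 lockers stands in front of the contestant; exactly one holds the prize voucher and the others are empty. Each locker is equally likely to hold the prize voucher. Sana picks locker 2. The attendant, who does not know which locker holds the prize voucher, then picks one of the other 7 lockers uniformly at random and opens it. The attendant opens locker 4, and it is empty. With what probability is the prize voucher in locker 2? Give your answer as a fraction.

1/7

Because the attendant chose which locker to open without knowing where the prize voucher is, the choice is independent of the prize location. Learning that locker 4 does not hold the prize voucher simply rules out that one location and leaves the remaining 7 lockers still equally likely by symmetry.
So P(the prize voucher in locker 2) = 1/7.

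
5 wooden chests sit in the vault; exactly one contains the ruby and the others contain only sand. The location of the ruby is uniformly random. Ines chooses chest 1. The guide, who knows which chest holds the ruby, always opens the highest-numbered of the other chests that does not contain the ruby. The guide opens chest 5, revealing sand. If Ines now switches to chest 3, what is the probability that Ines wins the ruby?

1/4

Consider each possible location of the ruby in turn.
If it is in any of chests 1, 2, 3, and 4 (prior 1/5 each): chest 5 is the highest-numbered option available, probability 1; weight (1/5)·1 = 1/5 each.
If it is in chest 5 (prior 1/5): the guide opened chest 5, so this case is ruled out; weight (1/5)·0 = 0.
The weights sum to 4/5.
So P(the ruby in chest 3 | the guide opened chest 5) = (1/5) / (4/5) = 1/4.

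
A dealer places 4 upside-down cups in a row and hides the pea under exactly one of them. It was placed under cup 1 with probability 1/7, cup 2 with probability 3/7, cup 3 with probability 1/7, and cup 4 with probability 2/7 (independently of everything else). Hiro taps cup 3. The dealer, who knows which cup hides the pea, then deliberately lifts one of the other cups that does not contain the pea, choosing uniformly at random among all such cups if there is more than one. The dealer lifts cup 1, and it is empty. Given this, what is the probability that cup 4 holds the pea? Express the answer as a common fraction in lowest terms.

6/17

Consider each possible location of the pea in turn.
If it is under cup 1 (prior 1/7): the dealer opened cup 1, so this case is ruled out; weight (1/7)·0 = 0.
If it is under cup 2 (prior 3/7): the dealer has 2 equally likely choices, so probability 1/2; weight (3/7)·(1/2) = 3/14.
If it is under cup 3 (prior 1/7): the dealer has 3 equally likely choices, so probability 1/3; weight (1/7)·(1/3) = 1/21.
If it is under cup 4 (prior 2/7): the dealer has 2 equally likely choices, so probability 1/2; weight (2/7)·(1/2) = 1/7.
The weights sum to 17/42.
So P(the pea under cup 4 | the dealer opened cup 1) = (1/7) / (17/42) = 6/17.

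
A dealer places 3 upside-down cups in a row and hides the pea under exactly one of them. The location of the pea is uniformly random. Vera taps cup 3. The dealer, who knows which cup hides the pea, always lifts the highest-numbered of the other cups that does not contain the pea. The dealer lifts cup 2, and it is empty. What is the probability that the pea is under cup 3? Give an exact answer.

Apply Bayes' rule, conditioning on where the pea actually is.
If it is under either of cups 1 and 3 (prior 1/3 each): cup 2 is the highest-numbered option available, probability 1; weight (1/3)·1 = 1/3 each.
If it is under cup 2 (prior 1/3): the dealer opened cup 2, so this case is ruled out; weight (1/3)·0 = 0.
The weights sum to 2/3.
So P(the pea under cup 3 | the dealer opened cup 2) = (1/3) / (2/3) = 1/2.

1/2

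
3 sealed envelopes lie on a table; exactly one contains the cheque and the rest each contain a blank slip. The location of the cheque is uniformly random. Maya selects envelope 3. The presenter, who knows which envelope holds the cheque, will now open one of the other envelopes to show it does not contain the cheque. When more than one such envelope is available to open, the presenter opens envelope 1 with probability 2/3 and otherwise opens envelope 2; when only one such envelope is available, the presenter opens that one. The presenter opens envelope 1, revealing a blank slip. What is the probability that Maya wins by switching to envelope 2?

3/5

Condition on the true location of the cheque.
If it is in envelope 1 (prior 1/3): the presenter opened envelope 1, so this case is ruled out; weight (1/3)·0 = 0.
If it is in envelope 2 (prior 1/3): only envelope 1 is available, probability 1; weight (1/3)·1 = 1/3.
If it is in envelope 3 (prior 1/3): envelope 1 is available, opened with probability 2/3; weight (1/3)·(2/3) = 2/9.
The weights sum to 5/9.
So P(the cheque in envelope 2 | the presenter opened envelope 1) = (1/3) / (5/9) = 3/5.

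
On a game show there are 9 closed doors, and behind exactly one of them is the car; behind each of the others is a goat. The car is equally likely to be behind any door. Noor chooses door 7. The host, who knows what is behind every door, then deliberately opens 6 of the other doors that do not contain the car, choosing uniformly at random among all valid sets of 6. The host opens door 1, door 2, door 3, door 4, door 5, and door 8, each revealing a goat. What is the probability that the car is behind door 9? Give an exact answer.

Consider each possible location of the car in turn.
If it is behind any of doors 1, 2, 3, 4, 5, and 8 (prior 1/9 each): that door was opened and seen not to hold the prize — ruled out; weight (1/9)·0 = 0 each.
If it is behind either of doors 6 and 9 (prior 1/9 each): the host has 7 equally likely choices, so probability 1/7; weight (1/9)·(1/7) = 1/63 each.
If it is behind door 7 (prior 1/9): the host has 28 equally likely choices, so probability 1/28; weight (1/9)·(1/28) = 1/252.
The weights sum to 1/28.
So P(the car behind door 9 | the host opened door 1, door 2, door 3, door 4, door 5, and door 8) = (1/63) / (1/28) = 4/9.

4/9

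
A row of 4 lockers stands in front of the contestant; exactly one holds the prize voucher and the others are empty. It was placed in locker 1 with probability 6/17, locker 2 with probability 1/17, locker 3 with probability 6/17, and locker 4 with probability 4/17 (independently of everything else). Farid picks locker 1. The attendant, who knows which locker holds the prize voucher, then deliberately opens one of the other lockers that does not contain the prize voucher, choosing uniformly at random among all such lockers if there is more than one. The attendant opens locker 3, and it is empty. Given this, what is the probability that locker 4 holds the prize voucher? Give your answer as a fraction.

4/9

Consider each possible location of the prize voucher in turn.
If it is in locker 1 (prior 6/17): the attendant has 3 equally likely choices, so probability 1/3; weight (6/17)·(1/3) = 2/17.
If it is in locker 2 (prior 1/17): the attendant has 2 equally likely choices, so probability 1/2; weight (1/17)·(1/2) = 1/34.
If it is in locker 3 (prior 6/17): the attendant opened locker 3, so this case is ruled out; weight (6/17)·0 = 0.
If it is in locker 4 (prior 4/17): the attendant has 2 equally likely choices, so probability 1/2; weight (4/17)·(1/2) = 2/17.
The weights sum to 9/34.
So P(the prize voucher in locker 4 | the attendant opened locker 3) = (2/17) / (9/34) = 4/9.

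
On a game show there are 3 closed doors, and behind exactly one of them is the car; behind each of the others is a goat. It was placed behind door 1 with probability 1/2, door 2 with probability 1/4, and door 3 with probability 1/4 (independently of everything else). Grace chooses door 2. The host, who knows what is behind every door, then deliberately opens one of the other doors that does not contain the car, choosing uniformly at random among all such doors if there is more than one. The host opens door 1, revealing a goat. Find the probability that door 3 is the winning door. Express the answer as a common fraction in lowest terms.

Apply Bayes' rule, conditioning on where the car actually is.
If it is behind door 1 (prior 1/2): the host opened door 1, so this case is ruled out; weight (1/2)·0 = 0.
If it is behind door 2 (prior 1/4): the host has 2 equally likely choices, so probability 1/2; weight (1/4)·(1/2) = 1/8.
If it is behind door 3 (prior 1/4): the host has no choice, probability 1; weight (1/4)·1 = 1/4.
The weights sum to 3/8.
So P(the car behind door 3 | the host opened door 1) = (1/4) / (3/8) = 2/3.

2/3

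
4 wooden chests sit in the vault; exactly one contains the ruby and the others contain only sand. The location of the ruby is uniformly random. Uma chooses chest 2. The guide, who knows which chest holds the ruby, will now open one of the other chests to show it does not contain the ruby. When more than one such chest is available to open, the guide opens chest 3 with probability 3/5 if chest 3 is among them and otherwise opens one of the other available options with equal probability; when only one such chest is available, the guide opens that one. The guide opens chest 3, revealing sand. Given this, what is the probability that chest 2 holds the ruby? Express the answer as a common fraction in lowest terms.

1/3

Condition on the true location of the ruby.
If it is in any of chests 1, 2, and 4 (prior 1/4 each): chest 3 is available, opened with probability 3/5; weight (1/4)·(3/5) = 3/20 each.
If it is in chest 3 (prior 1/4): the guide opened chest 3, so this case is ruled out; weight (1/4)·0 = 0.
The weights sum to 9/20.
So P(the ruby in chest 2 | the guide opened chest 3) = (3/20) / (9/20) = 1/3.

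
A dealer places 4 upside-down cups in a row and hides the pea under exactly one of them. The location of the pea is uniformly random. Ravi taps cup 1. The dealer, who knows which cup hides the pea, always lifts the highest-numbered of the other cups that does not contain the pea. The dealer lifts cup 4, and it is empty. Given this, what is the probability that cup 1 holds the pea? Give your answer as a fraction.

1/3

Condition on the true location of the pea.
If it is under any of cups 1, 2, and 3 (prior 1/4 each): cup 4 is the highest-numbered option available, probability 1; weight (1/4)·1 = 1/4 each.
If it is under cup 4 (prior 1/4): the dealer opened cup 4, so this case is ruled out; weight (1/4)·0 = 0.
The weights sum to 3/4.
So P(the pea under cup 1 | the dealer opened cup 4) = (1/4) / (3/4) = 1/3.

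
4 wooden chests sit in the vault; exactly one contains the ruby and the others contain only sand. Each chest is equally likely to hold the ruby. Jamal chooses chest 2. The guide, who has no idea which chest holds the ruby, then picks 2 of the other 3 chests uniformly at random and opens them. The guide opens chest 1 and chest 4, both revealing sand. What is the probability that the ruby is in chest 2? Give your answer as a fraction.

1/2

Because the guide chose which chests to open without knowing where the ruby is, the choice is independent of the prize location. Learning that none of the 2 opened chests holds the ruby simply rules out those 2 locations and leaves the remaining 2 chests still equally likely by symmetry.
So P(the ruby in chest 2) = 1/2.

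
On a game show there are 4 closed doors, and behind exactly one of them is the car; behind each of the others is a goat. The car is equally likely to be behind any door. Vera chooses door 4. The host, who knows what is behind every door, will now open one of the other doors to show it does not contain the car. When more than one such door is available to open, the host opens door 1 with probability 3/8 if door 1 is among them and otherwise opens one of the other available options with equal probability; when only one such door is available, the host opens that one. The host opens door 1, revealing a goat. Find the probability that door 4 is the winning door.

1/3

Consider each possible location of the car in turn.
If it is behind door 1 (prior 1/4): the host opened door 1, so this case is ruled out; weight (1/4)·0 = 0.
If it is behind any of doors 2, 3, and 4 (prior 1/4 each): door 1 is available, opened with probability 3/8; weight (1/4)·(3/8) = 3/32 each.
The weights sum to 9/32.
So P(the car behind door 4 | the host opened door 1) = (3/32) / (9/32) = 1/3.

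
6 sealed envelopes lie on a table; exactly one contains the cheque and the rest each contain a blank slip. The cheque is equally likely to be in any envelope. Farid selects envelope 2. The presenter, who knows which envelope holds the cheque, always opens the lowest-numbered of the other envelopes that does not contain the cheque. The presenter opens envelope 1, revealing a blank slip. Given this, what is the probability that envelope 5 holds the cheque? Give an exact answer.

Condition on the true location of the cheque.
If it is in envelope 1 (prior 1/6): the presenter opened envelope 1, so this case is ruled out; weight (1/6)·0 = 0.
If it is in any of envelopes 2, 3, 4, 5, and 6 (prior 1/6 each): envelope 1 is the lowest-numbered option available, probability 1; weight (1/6)·1 = 1/6 each.
The weights sum to 5/6.
So P(the cheque in envelope 5 | the presenter opened envelope 1) = (1/6) / (5/6) = 1/5.

1/5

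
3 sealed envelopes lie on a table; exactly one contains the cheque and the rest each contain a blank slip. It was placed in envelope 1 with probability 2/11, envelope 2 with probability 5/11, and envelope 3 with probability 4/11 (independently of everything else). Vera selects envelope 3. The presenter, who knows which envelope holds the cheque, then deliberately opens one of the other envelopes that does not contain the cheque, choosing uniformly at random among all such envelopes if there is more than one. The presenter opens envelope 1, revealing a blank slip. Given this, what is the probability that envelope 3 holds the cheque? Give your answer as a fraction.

Consider each possible location of the cheque in turn.
If it is in envelope 1 (prior 2/11): the presenter opened envelope 1, so this case is ruled out; weight (2/11)·0 = 0.
If it is in envelope 2 (prior 5/11): the presenter has no choice, probability 1; weight (5/11)·1 = 5/11.
If it is in envelope 3 (prior 4/11): the presenter has 2 equally likely choices, so probability 1/2; weight (4/11)·(1/2) = 2/11.
The weights sum to 7/11.
So P(the cheque in envelope 3 | the presenter opened envelope 1) = (2/11) / (7/11) = 2/7.

2/7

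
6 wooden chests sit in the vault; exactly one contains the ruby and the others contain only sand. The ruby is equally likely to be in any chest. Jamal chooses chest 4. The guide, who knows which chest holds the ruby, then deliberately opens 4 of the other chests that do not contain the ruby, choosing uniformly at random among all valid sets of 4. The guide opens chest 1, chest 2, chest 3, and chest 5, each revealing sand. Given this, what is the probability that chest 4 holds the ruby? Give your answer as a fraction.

1/6

Apply Bayes' rule, conditioning on where the ruby actually is.
If it is in any of chests 1, 2, 3, and 5 (prior 1/6 each): that chest was opened and seen not to hold the prize — ruled out; weight (1/6)·0 = 0 each.
If it is in chest 4 (prior 1/6): the guide has 5 equally likely choices, so probability 1/5; weight (1/6)·(1/5) = 1/30.
If it is in chest 6 (prior 1/6): the guide has no choice, probability 1; weight (1/6)·1 = 1/6.
The weights sum to 1/5.
So P(the ruby in chest 4 | the guide opened chest 1, chest 2, chest 3, and chest 5) = (1/30) / (1/5) = 1/6.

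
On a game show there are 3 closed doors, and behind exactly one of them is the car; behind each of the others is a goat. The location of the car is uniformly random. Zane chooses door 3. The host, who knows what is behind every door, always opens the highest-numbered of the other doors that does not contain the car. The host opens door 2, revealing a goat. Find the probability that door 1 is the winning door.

Condition on the true location of the car.
If it is behind either of doors 1 and 3 (prior 1/3 each): door 2 is the highest-numbered option available, probability 1; weight (1/3)·1 = 1/3 each.
If it is behind door 2 (prior 1/3): the host opened door 2, so this case is ruled out; weight (1/3)·0 = 0.
The weights sum to 2/3.
So P(the car behind door 1 | the host opened door 2) = (1/3) / (2/3) = 1/2.

1/2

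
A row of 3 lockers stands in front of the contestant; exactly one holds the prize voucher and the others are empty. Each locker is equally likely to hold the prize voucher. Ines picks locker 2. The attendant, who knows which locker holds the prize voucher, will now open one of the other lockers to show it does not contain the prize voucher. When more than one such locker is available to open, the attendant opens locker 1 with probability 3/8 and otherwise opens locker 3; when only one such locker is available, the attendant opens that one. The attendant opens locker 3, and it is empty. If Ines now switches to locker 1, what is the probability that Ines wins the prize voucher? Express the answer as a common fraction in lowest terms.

Apply Bayes' rule, conditioning on where the prize voucher actually is.
If it is in locker 1 (prior 1/3): only locker 3 is available, probability 1; weight (1/3)·1 = 1/3.
If it is in locker 2 (prior 1/3): locker 1 is available but not opened, probability 5/8; weight (1/3)·(5/8) = 5/24.
If it is in locker 3 (prior 1/3): the attendant opened locker 3, so this case is ruled out; weight (1/3)·0 = 0.
The weights sum to 13/24.
So P(the prize voucher in locker 1 | the attendant opened locker 3) = (1/3) / (13/24) = 8/13.

8/13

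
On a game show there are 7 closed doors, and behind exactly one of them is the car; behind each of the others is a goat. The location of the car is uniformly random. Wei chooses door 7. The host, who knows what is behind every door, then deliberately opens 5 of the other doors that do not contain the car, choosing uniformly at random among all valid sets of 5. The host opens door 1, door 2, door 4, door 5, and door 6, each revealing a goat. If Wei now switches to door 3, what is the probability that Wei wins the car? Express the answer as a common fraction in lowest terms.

Apply Bayes' rule, conditioning on where the car actually is.
If it is behind any of doors 1, 2, 4, 5, and 6 (prior 1/7 each): that door was opened and seen not to hold the prize — ruled out; weight (1/7)·0 = 0 each.
If it is behind door 3 (prior 1/7): the host has no choice, probability 1; weight (1/7)·1 = 1/7.
If it is behind door 7 (prior 1/7): the host has 6 equally likely choices, so probability 1/6; weight (1/7)·(1/6) = 1/42.
The weights sum to 1/6.
So P(the car behind door 3 | the host opened door 1, door 2, door 4, door 5, and door 6) = (1/7) / (1/6) = 6/7.

6/7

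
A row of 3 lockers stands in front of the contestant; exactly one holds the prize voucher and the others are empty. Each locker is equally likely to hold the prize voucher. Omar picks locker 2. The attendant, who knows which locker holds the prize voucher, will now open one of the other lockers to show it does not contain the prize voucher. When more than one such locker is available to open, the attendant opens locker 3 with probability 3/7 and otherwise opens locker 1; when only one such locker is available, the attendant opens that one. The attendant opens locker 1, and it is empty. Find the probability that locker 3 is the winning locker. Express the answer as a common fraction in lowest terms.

7/11

Apply Bayes' rule, conditioning on where the prize voucher actually is.
If it is in locker 1 (prior 1/3): the attendant opened locker 1, so this case is ruled out; weight (1/3)·0 = 0.
If it is in locker 2 (prior 1/3): locker 3 is available but not opened, probability 4/7; weight (1/3)·(4/7) = 4/21.
If it is in locker 3 (prior 1/3): only locker 1 is available, probability 1; weight (1/3)·1 = 1/3.
The weights sum to 11/21.
So P(the prize voucher in locker 3 | the attendant opened locker 1) = (1/3) / (11/21) = 7/11.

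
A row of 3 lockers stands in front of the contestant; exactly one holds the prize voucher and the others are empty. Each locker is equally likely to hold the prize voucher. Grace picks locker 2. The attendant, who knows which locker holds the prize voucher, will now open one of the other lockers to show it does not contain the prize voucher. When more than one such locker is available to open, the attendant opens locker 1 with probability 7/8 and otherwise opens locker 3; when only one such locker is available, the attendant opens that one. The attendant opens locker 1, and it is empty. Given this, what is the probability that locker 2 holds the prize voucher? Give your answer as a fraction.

Apply Bayes' rule, conditioning on where the prize voucher actually is.
If it is in locker 1 (prior 1/3): the attendant opened locker 1, so this case is ruled out; weight (1/3)·0 = 0.
If it is in locker 2 (prior 1/3): locker 1 is available, opened with probability 7/8; weight (1/3)·(7/8) = 7/24.
If it is in locker 3 (prior 1/3): only locker 1 is available, probability 1; weight (1/3)·1 = 1/3.
The weights sum to 5/8.
So P(the prize voucher in locker 2 | the attendant opened locker 1) = (7/24) / (5/8) = 7/15.

7/15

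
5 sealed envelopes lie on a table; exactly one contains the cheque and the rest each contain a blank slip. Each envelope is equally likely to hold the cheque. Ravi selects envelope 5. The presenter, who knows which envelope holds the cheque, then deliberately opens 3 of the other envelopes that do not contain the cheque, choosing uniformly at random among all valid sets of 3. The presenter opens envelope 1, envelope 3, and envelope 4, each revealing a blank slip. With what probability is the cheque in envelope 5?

1/5

Condition on the true location of the cheque.
If it is in any of envelopes 1, 3, and 4 (prior 1/5 each): that envelope was opened and seen not to hold the prize — ruled out; weight (1/5)·0 = 0 each.
If it is in envelope 2 (prior 1/5): the presenter has no choice, probability 1; weight (1/5)·1 = 1/5.
If it is in envelope 5 (prior 1/5): the presenter has 4 equally likely choices, so probability 1/4; weight (1/5)·(1/4) = 1/20.
The weights sum to 1/4.
So P(the cheque in envelope 5 | the presenter opened envelope 1, envelope 3, and envelope 4) = (1/20) / (1/4) = 1/5.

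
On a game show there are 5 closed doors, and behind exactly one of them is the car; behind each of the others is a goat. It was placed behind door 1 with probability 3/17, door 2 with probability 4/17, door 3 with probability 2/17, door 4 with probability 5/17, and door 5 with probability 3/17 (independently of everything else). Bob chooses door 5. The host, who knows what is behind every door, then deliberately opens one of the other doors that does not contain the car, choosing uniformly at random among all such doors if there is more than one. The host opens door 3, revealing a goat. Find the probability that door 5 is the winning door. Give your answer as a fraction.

Condition on the true location of the car.
If it is behind door 1 (prior 3/17): the host has 3 equally likely choices, so probability 1/3; weight (3/17)·(1/3) = 1/17.
If it is behind door 2 (prior 4/17): the host has 3 equally likely choices, so probability 1/3; weight (4/17)·(1/3) = 4/51.
If it is behind door 3 (prior 2/17): the host opened door 3, so this case is ruled out; weight (2/17)·0 = 0.
If it is behind door 4 (prior 5/17): the host has 3 equally likely choices, so probability 1/3; weight (5/17)·(1/3) = 5/51.
If it is behind door 5 (prior 3/17): the host has 4 equally likely choices, so probability 1/4; weight (3/17)·(1/4) = 3/68.
The weights sum to 19/68.
So P(the car behind door 5 | the host opened door 3) = (3/68) / (19/68) = 3/19.

3/19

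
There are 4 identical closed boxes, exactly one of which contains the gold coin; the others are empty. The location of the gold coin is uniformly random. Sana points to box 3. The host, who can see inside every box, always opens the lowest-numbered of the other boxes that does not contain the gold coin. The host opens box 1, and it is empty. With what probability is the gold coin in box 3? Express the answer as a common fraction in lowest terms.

Apply Bayes' rule, conditioning on where the gold coin actually is.
If it is in box 1 (prior 1/4): the host opened box 1, so this case is ruled out; weight (1/4)·0 = 0.
If it is in any of boxes 2, 3, and 4 (prior 1/4 each): box 1 is the lowest-numbered option available, probability 1; weight (1/4)·1 = 1/4 each.
The weights sum to 3/4.
So P(the gold coin in box 3 | the host opened box 1) = (1/4) / (3/4) = 1/3.

1/3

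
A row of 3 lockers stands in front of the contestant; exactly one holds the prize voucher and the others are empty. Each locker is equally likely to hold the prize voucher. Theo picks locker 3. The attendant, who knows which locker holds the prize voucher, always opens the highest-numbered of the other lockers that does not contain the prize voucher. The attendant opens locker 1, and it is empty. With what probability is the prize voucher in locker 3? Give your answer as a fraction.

0

Condition on the true location of the prize voucher.
If it is in locker 1 (prior 1/3): the attendant opened locker 1, so this case is ruled out; weight (1/3)·0 = 0.
If it is in locker 2 (prior 1/3): locker 1 is the highest-numbered option available, probability 1; weight (1/3)·1 = 1/3.
If it is in locker 3 (prior 1/3): the attendant would have opened locker 2 instead, probability 0; weight (1/3)·0 = 0.
The weights sum to 1/3.
So P(the prize voucher in locker 3 | the attendant opened locker 1) = 0 / (1/3) = 0.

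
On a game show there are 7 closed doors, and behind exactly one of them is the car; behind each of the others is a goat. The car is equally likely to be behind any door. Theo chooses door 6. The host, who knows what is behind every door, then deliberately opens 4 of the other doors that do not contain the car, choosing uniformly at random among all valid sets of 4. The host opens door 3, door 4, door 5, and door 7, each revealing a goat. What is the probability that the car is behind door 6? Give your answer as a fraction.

1/7

Consider each possible location of the car in turn.
If it is behind either of doors 1 and 2 (prior 1/7 each): the host has 5 equally likely choices, so probability 1/5; weight (1/7)·(1/5) = 1/35 each.
If it is behind any of doors 3, 4, 5, and 7 (prior 1/7 each): that door was opened and seen not to hold the prize — ruled out; weight (1/7)·0 = 0 each.
If it is behind door 6 (prior 1/7): the host has 15 equally likely choices, so probability 1/15; weight (1/7)·(1/15) = 1/105.
The weights sum to 1/15.
So P(the car behind door 6 | the host opened door 3, door 4, door 5, and door 7) = (1/105) / (1/15) = 1/7.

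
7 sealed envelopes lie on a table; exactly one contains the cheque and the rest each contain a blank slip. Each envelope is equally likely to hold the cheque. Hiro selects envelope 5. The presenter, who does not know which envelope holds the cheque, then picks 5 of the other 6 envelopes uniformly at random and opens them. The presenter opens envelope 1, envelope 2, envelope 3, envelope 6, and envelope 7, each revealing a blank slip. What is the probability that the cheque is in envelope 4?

1/2

Apply Bayes' rule, conditioning on where the cheque actually is.
If it is in any of envelopes 1, 2, 3, 6, and 7 (prior 1/7 each): that envelope was opened and seen not to hold the prize — ruled out; weight (1/7)·0 = 0 each.
If it is in either of envelopes 4 and 5 (prior 1/7 each): the presenter picks exactly this set with probability 1/6 regardless, and none is the prize; weight (1/7)·(1/6) = 1/42 each.
The weights sum to 1/21.
So P(the cheque in envelope 4 | the presenter opened envelope 1, envelope 2, envelope 3, envelope 6, and envelope 7) = (1/42) / (1/21) = 1/2.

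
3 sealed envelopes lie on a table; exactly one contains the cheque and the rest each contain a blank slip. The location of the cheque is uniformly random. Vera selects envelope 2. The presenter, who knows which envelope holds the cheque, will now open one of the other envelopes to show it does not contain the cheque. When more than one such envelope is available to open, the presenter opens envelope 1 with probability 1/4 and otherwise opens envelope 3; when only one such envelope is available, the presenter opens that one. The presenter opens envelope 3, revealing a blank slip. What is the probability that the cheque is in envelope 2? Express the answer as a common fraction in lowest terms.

3/7

Apply Bayes' rule, conditioning on where the cheque actually is.
If it is in envelope 1 (prior 1/3): only envelope 3 is available, probability 1; weight (1/3)·1 = 1/3.
If it is in envelope 2 (prior 1/3): envelope 1 is available but not opened, probability 3/4; weight (1/3)·(3/4) = 1/4.
If it is in envelope 3 (prior 1/3): the presenter opened envelope 3, so this case is ruled out; weight (1/3)·0 = 0.
The weights sum to 7/12.
So P(the cheque in envelope 2 | the presenter opened envelope 3) = (1/4) / (7/12) = 3/7.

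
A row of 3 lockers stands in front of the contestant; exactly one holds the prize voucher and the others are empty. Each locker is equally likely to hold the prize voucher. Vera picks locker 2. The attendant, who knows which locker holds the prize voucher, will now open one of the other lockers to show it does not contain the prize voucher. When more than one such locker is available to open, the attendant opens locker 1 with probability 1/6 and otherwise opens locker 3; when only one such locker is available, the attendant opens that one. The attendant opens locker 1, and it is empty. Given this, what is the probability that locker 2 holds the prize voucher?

1/7

Condition on the true location of the prize voucher.
If it is in locker 1 (prior 1/3): the attendant opened locker 1, so this case is ruled out; weight (1/3)·0 = 0.
If it is in locker 2 (prior 1/3): locker 1 is available, opened with probability 1/6; weight (1/3)·(1/6) = 1/18.
If it is in locker 3 (prior 1/3): only locker 1 is available, probability 1; weight (1/3)·1 = 1/3.
The weights sum to 7/18.
So P(the prize voucher in locker 2 | the attendant opened locker 1) = (1/18) / (7/18) = 1/7.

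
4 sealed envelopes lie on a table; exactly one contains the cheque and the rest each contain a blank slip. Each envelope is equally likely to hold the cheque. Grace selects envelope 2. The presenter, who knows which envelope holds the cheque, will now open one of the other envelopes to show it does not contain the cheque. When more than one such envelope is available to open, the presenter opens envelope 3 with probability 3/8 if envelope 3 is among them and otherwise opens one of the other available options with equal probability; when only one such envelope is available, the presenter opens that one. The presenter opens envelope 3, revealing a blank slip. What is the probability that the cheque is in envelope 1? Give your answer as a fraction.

Apply Bayes' rule, conditioning on where the cheque actually is.
If it is in any of envelopes 1, 2, and 4 (prior 1/4 each): envelope 3 is available, opened with probability 3/8; weight (1/4)·(3/8) = 3/32 each.
If it is in envelope 3 (prior 1/4): the presenter opened envelope 3, so this case is ruled out; weight (1/4)·0 = 0.
The weights sum to 9/32.
So P(the cheque in envelope 1 | the presenter opened envelope 3) = (3/32) / (9/32) = 1/3.

1/3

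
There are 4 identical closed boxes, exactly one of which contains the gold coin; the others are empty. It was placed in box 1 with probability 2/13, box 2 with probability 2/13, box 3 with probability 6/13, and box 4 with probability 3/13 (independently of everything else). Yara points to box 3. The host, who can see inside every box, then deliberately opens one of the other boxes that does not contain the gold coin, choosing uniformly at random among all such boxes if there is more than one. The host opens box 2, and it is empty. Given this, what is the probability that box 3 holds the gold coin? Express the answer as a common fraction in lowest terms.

4/9

Apply Bayes' rule, conditioning on where the gold coin actually is.
If it is in box 1 (prior 2/13): the host has 2 equally likely choices, so probability 1/2; weight (2/13)·(1/2) = 1/13.
If it is in box 2 (prior 2/13): the host opened box 2, so this case is ruled out; weight (2/13)·0 = 0.
If it is in box 3 (prior 6/13): the host has 3 equally likely choices, so probability 1/3; weight (6/13)·(1/3) = 2/13.
If it is in box 4 (prior 3/13): the host has 2 equally likely choices, so probability 1/2; weight (3/13)·(1/2) = 3/26.
The weights sum to 9/26.
So P(the gold coin in box 3 | the host opened box 2) = (2/13) / (9/26) = 4/9.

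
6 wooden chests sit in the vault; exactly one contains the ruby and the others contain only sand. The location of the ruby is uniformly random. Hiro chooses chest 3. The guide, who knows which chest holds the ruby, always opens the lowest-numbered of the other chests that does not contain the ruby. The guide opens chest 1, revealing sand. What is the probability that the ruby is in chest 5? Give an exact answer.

Consider each possible location of the ruby in turn.
If it is in chest 1 (prior 1/6): the guide opened chest 1, so this case is ruled out; weight (1/6)·0 = 0.
If it is in any of chests 2, 3, 4, 5, and 6 (prior 1/6 each): chest 1 is the lowest-numbered option available, probability 1; weight (1/6)·1 = 1/6 each.
The weights sum to 5/6.
So P(the ruby in chest 5 | the guide opened chest 1) = (1/6) / (5/6) = 1/5.

1/5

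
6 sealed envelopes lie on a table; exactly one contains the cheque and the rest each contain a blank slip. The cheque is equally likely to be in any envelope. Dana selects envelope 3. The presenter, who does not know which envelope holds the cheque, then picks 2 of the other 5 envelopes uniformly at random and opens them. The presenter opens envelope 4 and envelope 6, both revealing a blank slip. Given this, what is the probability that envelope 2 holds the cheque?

Consider each possible location of the cheque in turn.
If it is in any of envelopes 1, 2, 3, and 5 (prior 1/6 each): the presenter picks exactly this set with probability 1/10 regardless, and none is the prize; weight (1/6)·(1/10) = 1/60 each.
If it is in either of envelopes 4 and 6 (prior 1/6 each): that envelope was opened and seen not to hold the prize — ruled out; weight (1/6)·0 = 0 each.
The weights sum to 1/15.
So P(the cheque in envelope 2 | the presenter opened envelope 4 and envelope 6) = (1/60) / (1/15) = 1/4.

1/4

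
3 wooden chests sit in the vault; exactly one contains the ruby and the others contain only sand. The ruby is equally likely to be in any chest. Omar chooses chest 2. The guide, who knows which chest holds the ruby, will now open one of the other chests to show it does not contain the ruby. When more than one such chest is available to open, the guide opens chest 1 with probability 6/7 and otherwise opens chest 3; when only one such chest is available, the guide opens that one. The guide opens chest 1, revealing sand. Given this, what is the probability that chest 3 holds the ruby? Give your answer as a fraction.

Apply Bayes' rule, conditioning on where the ruby actually is.
If it is in chest 1 (prior 1/3): the guide opened chest 1, so this case is ruled out; weight (1/3)·0 = 0.
If it is in chest 2 (prior 1/3): chest 1 is available, opened with probability 6/7; weight (1/3)·(6/7) = 2/7.
If it is in chest 3 (prior 1/3): only chest 1 is available, probability 1; weight (1/3)·1 = 1/3.
The weights sum to 13/21.
So P(the ruby in chest 3 | the guide opened chest 1) = (1/3) / (13/21) = 7/13.

7/13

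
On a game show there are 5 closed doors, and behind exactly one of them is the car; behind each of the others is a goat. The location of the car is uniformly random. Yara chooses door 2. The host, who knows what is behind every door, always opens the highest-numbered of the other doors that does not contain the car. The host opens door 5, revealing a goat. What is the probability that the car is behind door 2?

Apply Bayes' rule, conditioning on where the car actually is.
If it is behind any of doors 1, 2, 3, and 4 (prior 1/5 each): door 5 is the highest-numbered option available, probability 1; weight (1/5)·1 = 1/5 each.
If it is behind door 5 (prior 1/5): the host opened door 5, so this case is ruled out; weight (1/5)·0 = 0.
The weights sum to 4/5.
So P(the car behind door 2 | the host opened door 5) = (1/5) / (4/5) = 1/4.

1/4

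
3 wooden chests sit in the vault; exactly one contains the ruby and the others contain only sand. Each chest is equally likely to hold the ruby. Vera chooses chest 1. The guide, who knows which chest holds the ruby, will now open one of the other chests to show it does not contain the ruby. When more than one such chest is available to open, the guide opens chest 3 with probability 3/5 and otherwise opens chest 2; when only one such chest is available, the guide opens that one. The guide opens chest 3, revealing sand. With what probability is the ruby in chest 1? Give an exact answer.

Apply Bayes' rule, conditioning on where the ruby actually is.
If it is in chest 1 (prior 1/3): chest 3 is available, opened with probability 3/5; weight (1/3)·(3/5) = 1/5.
If it is in chest 2 (prior 1/3): only chest 3 is available, probability 1; weight (1/3)·1 = 1/3.
If it is in chest 3 (prior 1/3): the guide opened chest 3, so this case is ruled out; weight (1/3)·0 = 0.
The weights sum to 8/15.
So P(the ruby in chest 1 | the guide opened chest 3) = (1/5) / (8/15) = 3/8.

3/8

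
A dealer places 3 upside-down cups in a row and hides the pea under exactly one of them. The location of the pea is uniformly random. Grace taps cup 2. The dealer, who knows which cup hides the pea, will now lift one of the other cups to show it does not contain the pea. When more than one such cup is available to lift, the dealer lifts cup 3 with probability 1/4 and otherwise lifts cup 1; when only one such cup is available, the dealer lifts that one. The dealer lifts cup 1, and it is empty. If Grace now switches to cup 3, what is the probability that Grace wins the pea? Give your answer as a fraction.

4/7

Condition on the true location of the pea.
If it is under cup 1 (prior 1/3): the dealer opened cup 1, so this case is ruled out; weight (1/3)·0 = 0.
If it is under cup 2 (prior 1/3): cup 3 is available but not opened, probability 3/4; weight (1/3)·(3/4) = 1/4.
If it is under cup 3 (prior 1/3): only cup 1 is available, probability 1; weight (1/3)·1 = 1/3.
The weights sum to 7/12.
So P(the pea under cup 3 | the dealer opened cup 1) = (1/3) / (7/12) = 4/7.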